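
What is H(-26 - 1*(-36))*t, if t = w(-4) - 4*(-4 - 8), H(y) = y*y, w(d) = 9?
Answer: 5700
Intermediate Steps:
H(y) = y²
t = 57 (t = 9 - 4*(-4 - 8) = 9 - 4*(-12) = 9 + 48 = 57)
H(-26 - 1*(-36))*t = (-26 - 1*(-36))²*57 = (-26 + 36)²*57 = 10²*57 = 100*57 = 5700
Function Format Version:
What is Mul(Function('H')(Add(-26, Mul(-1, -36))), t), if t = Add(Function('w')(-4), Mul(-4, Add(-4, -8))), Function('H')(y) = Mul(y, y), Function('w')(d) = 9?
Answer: 5700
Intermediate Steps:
Function('H')(y) = Pow(y, 2)
t = 57 (t = Add(9, Mul(-4, Add(-4, -8))) = Add(9, Mul(-4, -12)) = Add(9, 48) = 57)
Mul(Function('H')(Add(-26, Mul(-1, -36))), t) = Mul(Pow(Add(-26, Mul(-1, -36)), 2), 57) = Mul(Pow(Add(-26, 36), 2), 57) = Mul(Pow(10, 2), 57) = Mul(100, 57) = 5700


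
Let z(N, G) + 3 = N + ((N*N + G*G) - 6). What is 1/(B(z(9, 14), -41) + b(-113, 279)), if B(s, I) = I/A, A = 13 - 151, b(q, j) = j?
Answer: 138/38543 ≈ 0.0035804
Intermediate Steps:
A = -138
z(N, G) = -9 + N + G² + N² (z(N, G) = -3 + (N + ((N*N + G*G) - 6)) = -3 + (N + ((N² + G²) - 6)) = -3 + (N + ((G² + N²) - 6)) = -3 + (N + (-6 + G² + N²)) = -3 + (-6 + N + G² + N²) = -9 + N + G² + N²)
B(s, I) = -I/138 (B(s, I) = I/(-138) = I*(-1/138) = -I/138)
1/(B(z(9, 14), -41) + b(-113, 279)) = 1/(-1/138*(-41) + 279) = 1/(41/138 + 279) = 1/(38543/138) = 138/38543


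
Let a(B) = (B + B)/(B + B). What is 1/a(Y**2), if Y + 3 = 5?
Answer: 1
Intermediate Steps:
Y = 2 (Y = -3 + 5 = 2)
a(B) = 1 (a(B) = (2*B)/((2*B)) = (2*B)*(1/(2*B)) = 1)
1/a(Y**2) = 1/1 = 1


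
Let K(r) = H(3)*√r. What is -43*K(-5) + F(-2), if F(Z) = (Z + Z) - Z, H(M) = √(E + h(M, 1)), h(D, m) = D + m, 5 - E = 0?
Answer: -2 - 129*I*√5 ≈ -2.0 - 288.45*I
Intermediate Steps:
E = 5 (E = 5 - 1*0 = 5 + 0 = 5)
H(M) = √(6 + M) (H(M) = √(5 + (M + 1)) = √(5 + (1 + M)) = √(6 + M))
F(Z) = Z (F(Z) = 2*Z - Z = Z)
K(r) = 3*√r (K(r) = √(6 + 3)*√r = √9*√r = 3*√r)
-43*K(-5) + F(-2) = -129*√(-5) - 2 = -129*I*√5 - 2 = -2 - 129*I*√5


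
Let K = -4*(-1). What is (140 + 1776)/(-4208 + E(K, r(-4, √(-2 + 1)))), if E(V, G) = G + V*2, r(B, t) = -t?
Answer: -8047200/17640001 + 1916*I/17640001 ≈ -0.45619 + 0.00010862*I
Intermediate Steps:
K = 4
E(V, G) = G + 2*V
(140 + 1776)/(-4208 + E(K, r(-4, √(-2 + 1)))) = (140 + 1776)/(-4208 + (-√(-2 + 1) + 2*4)) = 1916/(-4208 + (-√(-1) + 8)) = 1916/(-4208 + (-I + 8)) = 1916/(-4208 + (8 - I)) = 1916/(-4200 - I) = 1916*((-4200 + I)/17640001) = 1916*(-4200 + I)/17640001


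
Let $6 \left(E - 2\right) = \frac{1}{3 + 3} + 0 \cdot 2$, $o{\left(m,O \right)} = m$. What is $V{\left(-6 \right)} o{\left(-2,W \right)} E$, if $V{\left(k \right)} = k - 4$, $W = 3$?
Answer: $\frac{365}{9} \approx 40.556$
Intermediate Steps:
$V{\left(k \right)} = -4 + k$ ($V{\left(k \right)} = k - 4 = -4 + k$)
$E = \frac{73}{36}$ ($E = 2 + \frac{\frac{1}{3 + 3} + 0 \cdot 2}{6} = 2 + \frac{\frac{1}{6} + 0}{6} = 2 + \frac{1}{6} \cdot \frac{1}{6} = 2 + \frac{1}{36} = \frac{73}{36} \approx 2.0278$)
$V{\left(-6 \right)} o{\left(-2,W \right)} E = \left(-4 - 6\right) \left(-2\right) \frac{73}{36} = \left(-10\right) \left(-2\right) \frac{73}{36} = 20 \cdot \frac{73}{36} = \frac{365}{9}$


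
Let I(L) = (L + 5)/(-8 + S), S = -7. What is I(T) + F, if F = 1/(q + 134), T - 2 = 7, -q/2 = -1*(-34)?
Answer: -101/110 ≈ -0.91818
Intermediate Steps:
q = -68 (q = -(-2)*(-34) = -2*34 = -68)
T = 9 (T = 2 + 7 = 9)
F = 1/66 (F = 1/(-68 + 134) = 1/66 ≈ 0.015152)
I(L) = -1/3 - L/15 (I(L) = (L + 5)/(-8 - 7) = (5 + L)/(-15) = (5 + L)*(-1/15) = -1/3 - L/15)
I(T) + F = (-1/3 - 1/15*9) + 1/66 = (-1/3 - 3/5) + 1/66 = -14/15 + 1/66 = -101/110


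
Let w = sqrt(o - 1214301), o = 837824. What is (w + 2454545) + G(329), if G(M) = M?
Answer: 2454874 + I*sqrt(376477) ≈ 2.4549e+6 + 613.58*I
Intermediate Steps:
w = I*sqrt(376477) (w = sqrt(837824 - 1214301) = sqrt(-376477) = I*sqrt(376477) ≈ 613.58*I)
(w + 2454545) + G(329) = (I*sqrt(376477) + 2454545) + 329 = (2454545 + I*sqrt(376477)) + 329 = 2454874 + I*sqrt(376477)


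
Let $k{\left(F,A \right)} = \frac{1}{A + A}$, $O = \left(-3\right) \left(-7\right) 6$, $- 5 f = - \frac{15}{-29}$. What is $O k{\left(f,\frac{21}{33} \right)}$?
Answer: $99$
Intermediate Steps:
$f = - \frac{3}{29}$ ($f = - \frac{\left(-15\right) \frac{1}{-29}}{5} = - \frac{\left(-15\right) \left(- \frac{1}{29}\right)}{5} = \left(- \frac{1}{5}\right) \frac{15}{29} = - \frac{3}{29} \approx -0.10345$)
$O = 126$ ($O = 21 \cdot 6 = 126$)
$k{\left(F,A \right)} = \frac{1}{2 A}$
$O k{\left(f,\frac{21}{33} \right)} = 126 \frac{1}{2 \cdot \frac{21}{33}} = 126 \frac{1}{2 \cdot 21 \cdot \frac{1}{33}} = 126 \frac{1}{2 \cdot \frac{7}{11}} = 126 \cdot \frac{1}{2} \cdot \frac{11}{7} = 126 \cdot \frac{11}{14} = 99$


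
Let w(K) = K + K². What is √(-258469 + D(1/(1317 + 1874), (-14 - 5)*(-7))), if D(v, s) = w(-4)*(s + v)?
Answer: I*√2615604403621/3191 ≈ 506.83*I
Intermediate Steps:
D(v, s) = 12*s + 12*v (D(v, s) = (-4*(1 - 4))*(s + v) = (-4*(-3))*(s + v) = 12*(s + v) = 12*s + 12*v)
√(-258469 + D(1/(1317 + 1874), (-14 - 5)*(-7))) = √(-258469 + (12*((-14 - 5)*(-7)) + 12/(1317 + 1874))) = √(-258469 + (12*(-19*(-7)) + 12/3191)) = √(-258469 + (12*133 + 12*(1/3191))) = √(-258469 + (1596 + 12/3191)) = √(-258469 + 5092848/3191) = √(-819681731/3191) = I*√2615604403621/3191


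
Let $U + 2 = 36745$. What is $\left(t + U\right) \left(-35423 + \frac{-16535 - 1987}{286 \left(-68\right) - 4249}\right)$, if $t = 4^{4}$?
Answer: $- \frac{3450774670299}{2633} \approx -1.3106 \cdot 10^{9}$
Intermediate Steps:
$U = 36743$ ($U = -2 + 36745 = 36743$)
$t = 256$
$\left(t + U\right) \left(-35423 + \frac{-16535 - 1987}{286 \left(-68\right) - 4249}\right) = \left(256 + 36743\right) \left(-35423 + \frac{-16535 - 1987}{286 \left(-68\right) - 4249}\right) = 36999 \left(-35423 - \frac{18522}{-19448 - 4249}\right) = 36999 \left(-35423 - \frac{18522}{-23697}\right) = 36999 \left(-35423 - - \frac{2058}{2633}\right) = 36999 \left(-35423 + \frac{2058}{2633}\right) = 36999 \left(- \frac{93266701}{2633}\right) = - \frac{3450774670299}{2633}$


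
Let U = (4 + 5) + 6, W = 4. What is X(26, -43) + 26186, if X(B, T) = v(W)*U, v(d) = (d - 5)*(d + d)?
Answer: 26066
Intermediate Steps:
U = 15 (U = 9 + 6 = 15)
v(d) = 2*d*(-5 + d) (v(d) = (-5 + d)*(2*d) = 2*d*(-5 + d))
X(B, T) = -120 (X(B, T) = (2*4*(-5 + 4))*15 = (2*4*(-1))*15 = -8*15 = -120)
X(26, -43) + 26186 = -120 + 26186 = 26066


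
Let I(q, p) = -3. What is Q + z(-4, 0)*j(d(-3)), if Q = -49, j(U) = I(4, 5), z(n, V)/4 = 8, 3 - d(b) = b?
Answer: -145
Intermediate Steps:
d(b) = 3 - b
z(n, V) = 32 (z(n, V) = 4*8 = 32)
j(U) = -3
Q + z(-4, 0)*j(d(-3)) = -49 + 32*(-3) = -49 - 96 = -145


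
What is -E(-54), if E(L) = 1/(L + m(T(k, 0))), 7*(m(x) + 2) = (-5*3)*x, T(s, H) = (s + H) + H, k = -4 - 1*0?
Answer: 7/332 ≈ 0.021084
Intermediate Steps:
k = -4 (k = -4 + 0 = -4)
T(s, H) = s + 2*H (T(s, H) = (H + s) + H = s + 2*H)
m(x) = -2 - 15*x/7 (m(x) = -2 + ((-5*3)*x)/7 = -2 + (-15*x)/7 = -2 - 15*x/7)
E(L) = 1/(46/7 + L) (E(L) = 1/(L + (-2 - 15*(-4 + 2*0)/7)) = 1/(L + (-2 - 15*(-4 + 0)/7)) = 1/(L + (-2 - 15/7*(-4))) = 1/(L + (-2 + 60/7)) = 1/(L + 46/7) = 1/(46/7 + L))
-E(-54) = -7/(46 + 7*(-54)) = -7/(46 - 378) = -7/(-332) = -7*(-1)/332 = -1*(-7/332) = 7/332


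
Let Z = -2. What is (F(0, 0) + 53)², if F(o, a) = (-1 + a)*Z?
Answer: 3025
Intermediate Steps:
F(o, a) = 2 - 2*a (F(o, a) = (-1 + a)*(-2) = 2 - 2*a)
(F(0, 0) + 53)² = ((2 - 2*0) + 53)² = ((2 + 0) + 53)² = (2 + 53)² = 55² = 3025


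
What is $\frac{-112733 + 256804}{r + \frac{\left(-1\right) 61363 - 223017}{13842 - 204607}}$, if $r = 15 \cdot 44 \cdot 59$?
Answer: $\frac{5496740863}{1485734696} \approx 3.6997$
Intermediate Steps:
$r = 38940$ ($r = 660 \cdot 59 = 38940$)
$\frac{-112733 + 256804}{r + \frac{\left(-1\right) 61363 - 223017}{13842 - 204607}} = \frac{-112733 + 256804}{38940 + \frac{\left(-1\right) 61363 - 223017}{13842 - 204607}} = \frac{144071}{38940 + \frac{-61363 - 223017}{-190765}} = \frac{144071}{38940 - - \frac{56876}{38153}} = \frac{144071}{38940 + \frac{56876}{38153}} = \frac{144071}{\frac{1485734696}{38153}} = 144071 \cdot \frac{38153}{1485734696} = \frac{5496740863}{1485734696}$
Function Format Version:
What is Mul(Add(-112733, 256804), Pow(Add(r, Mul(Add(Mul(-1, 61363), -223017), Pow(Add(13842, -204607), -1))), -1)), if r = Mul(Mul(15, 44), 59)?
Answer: Rational(5496740863, 1485734696) ≈ 3.6997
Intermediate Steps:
r = 38940 (r = Mul(660, 59) = 38940)
Mul(Add(-112733, 256804), Pow(Add(r, Mul(Add(Mul(-1, 61363), -223017), Pow(Add(13842, -204607), -1))), -1)) = Mul(Add(-112733, 256804), Pow(Add(38940, Mul(Add(Mul(-1, 61363), -223017), Pow(Add(13842, -204607), -1))), -1)) = Mul(144071, Pow(Add(38940, Mul(Add(-61363, -223017), Pow(-190765, -1))), -1)) = Mul(144071, Pow(Add(38940, Mul(-284380, Rational(-1, 190765))), -1)) = Mul(144071, Pow(Add(38940, Rational(56876, 38153)), -1)) = Mul(144071, Pow(Rational(1485734696, 38153), -1)) = Mul(144071, Rational(38153, 1485734696)) = Rational(5496740863, 1485734696)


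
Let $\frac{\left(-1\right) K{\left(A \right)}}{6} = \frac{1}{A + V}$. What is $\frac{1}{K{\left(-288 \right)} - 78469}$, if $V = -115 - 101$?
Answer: $- \frac{84}{6591395} \approx -1.2744 \cdot 10^{-5}$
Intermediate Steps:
$V = -216$
$K{\left(A \right)} = - \frac{6}{-216 + A}$ ($K{\left(A \right)} = - \frac{6}{A - 216} = - \frac{6}{-216 + A}$)
$\frac{1}{K{\left(-288 \right)} - 78469} = \frac{1}{- \frac{6}{-216 - 288} - 78469} = \frac{1}{- \frac{6}{-504} - 78469} = \frac{1}{\left(-6\right) \left(- \frac{1}{504}\right) - 78469} = \frac{1}{\frac{1}{84} - 78469} = \frac{1}{- \frac{6591395}{84}} = - \frac{84}{6591395}$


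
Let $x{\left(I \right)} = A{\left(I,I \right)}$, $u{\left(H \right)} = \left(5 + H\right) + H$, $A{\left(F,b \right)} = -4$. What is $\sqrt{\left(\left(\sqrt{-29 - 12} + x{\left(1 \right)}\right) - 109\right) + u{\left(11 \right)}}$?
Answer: $\sqrt{-86 + i \sqrt{41}} \approx 0.34499 + 9.28 i$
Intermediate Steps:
$u{\left(H \right)} = 5 + 2 H$
$x{\left(I \right)} = -4$
$\sqrt{\left(\left(\sqrt{-29 - 12} + x{\left(1 \right)}\right) - 109\right) + u{\left(11 \right)}} = \sqrt{\left(\left(\sqrt{-29 - 12} - 4\right) - 109\right) + \left(5 + 2 \cdot 11\right)} = \sqrt{\left(\left(\sqrt{-41} - 4\right) - 109\right) + \left(5 + 22\right)} = \sqrt{\left(\left(i \sqrt{41} - 4\right) - 109\right) + 27} = \sqrt{\left(\left(-4 + i \sqrt{41}\right) - 109\right) + 27} = \sqrt{\left(-113 + i \sqrt{41}\right) + 27} = \sqrt{-86 + i \sqrt{41}}$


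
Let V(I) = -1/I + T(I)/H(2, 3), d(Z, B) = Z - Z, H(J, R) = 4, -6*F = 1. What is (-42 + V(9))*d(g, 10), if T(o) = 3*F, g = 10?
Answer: 0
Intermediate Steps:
F = -⅙ (F = -⅙*1 = -⅙ ≈ -0.16667)
d(Z, B) = 0
T(o) = -½ (T(o) = 3*(-⅙) = -½)
V(I) = -⅛ - 1/I (V(I) = -1/I - ½/4 = -1/I - ½*¼ = -1/I - ⅛ = -⅛ - 1/I)
(-42 + V(9))*d(g, 10) = (-42 + (⅛)*(-8 - 1*9)/9)*0 = (-42 + (⅛)*(⅑)*(-8 - 9))*0 = (-42 + (⅛)*(⅑)*(-17))*0 = (-42 - 17/72)*0 = -3041/72*0 = 0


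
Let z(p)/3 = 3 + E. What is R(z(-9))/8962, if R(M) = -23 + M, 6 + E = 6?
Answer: -7/4481 ≈ -0.0015622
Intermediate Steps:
E = 0 (E = -6 + 6 = 0)
z(p) = 9 (z(p) = 3*(3 + 0) = 3*3 = 9)
R(z(-9))/8962 = (-23 + 9)/8962 = -14*1/8962 = -7/4481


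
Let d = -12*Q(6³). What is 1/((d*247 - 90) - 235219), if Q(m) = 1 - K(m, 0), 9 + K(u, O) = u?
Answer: 1/375275 ≈ 2.6647e-6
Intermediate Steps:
K(u, O) = -9 + u
Q(m) = 10 - m (Q(m) = 1 - (-9 + m) = 1 + (9 - m) = 10 - m)
d = 2472 (d = -12*(10 - 1*6³) = -12*(10 - 1*216) = -12*(10 - 216) = -12*(-206) = 2472)
1/((d*247 - 90) - 235219) = 1/((2472*247 - 90) - 235219) = 1/((610584 - 90) - 235219) = 1/(610494 - 235219) = 1/375275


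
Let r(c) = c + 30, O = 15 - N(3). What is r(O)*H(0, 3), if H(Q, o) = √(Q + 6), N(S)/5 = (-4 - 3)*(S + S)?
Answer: 255*√6 ≈ 624.62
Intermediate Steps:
N(S) = -70*S (N(S) = 5*((-4 - 3)*(S + S)) = 5*(-14*S) = -70*S)
O = 225 (O = 15 - (-70)*3 = 15 - 1*(-210) = 15 + 210 = 225)
r(c) = 30 + c
H(Q, o) = √(6 + Q)
r(O)*H(0, 3) = (30 + 225)*√(6 + 0) = 255*√6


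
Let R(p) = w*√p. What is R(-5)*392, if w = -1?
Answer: -392*I*√5 ≈ -876.54*I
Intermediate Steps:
R(p) = -√p
R(-5)*392 = -√(-5)*392 = -I*√5*392 = -392*I*√5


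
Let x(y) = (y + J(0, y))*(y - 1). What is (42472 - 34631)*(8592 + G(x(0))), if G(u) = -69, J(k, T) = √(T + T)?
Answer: 66828843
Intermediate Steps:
J(k, T) = √2*√T (J(k, T) = √(2*T) = √2*√T)
x(y) = (-1 + y)*(y + √2*√y) (x(y) = (y + √2*√y)*(y - 1) = (y + √2*√y)*(-1 + y) = (-1 + y)*(y + √2*√y))
(42472 - 34631)*(8592 + G(x(0))) = (42472 - 34631)*(8592 - 69) = 7841*8523 = 66828843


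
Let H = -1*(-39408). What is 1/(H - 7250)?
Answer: 1/32158 ≈ 3.1096e-5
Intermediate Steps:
H = 39408
1/(H - 7250) = 1/(39408 - 7250) = 1/32158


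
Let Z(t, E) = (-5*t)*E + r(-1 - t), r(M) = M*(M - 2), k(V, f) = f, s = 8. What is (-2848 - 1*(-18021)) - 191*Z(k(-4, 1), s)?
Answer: 21285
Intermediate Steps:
r(M) = M*(-2 + M)
Z(t, E) = (-1 - t)*(-3 - t) - 5*E*t (Z(t, E) = (-5*t)*E + (-1 - t)*(-2 + (-1 - t)) = -5*E*t + (-1 - t)*(-3 - t) = (-1 - t)*(-3 - t) - 5*E*t)
(-2848 - 1*(-18021)) - 191*Z(k(-4, 1), s) = (-2848 - 1*(-18021)) - 191*((1 + 1)*(3 + 1) - 5*8*1) = (-2848 + 18021) - 191*(2*4 - 40) = 15173 - 191*(8 - 40) = 15173 - 191*(-32) = 15173 + 6112 = 21285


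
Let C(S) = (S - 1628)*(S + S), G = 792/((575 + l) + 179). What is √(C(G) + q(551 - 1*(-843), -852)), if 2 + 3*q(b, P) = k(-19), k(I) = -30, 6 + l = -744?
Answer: 2*I*√1274154/3 ≈ 752.52*I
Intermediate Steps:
l = -750 (l = -6 - 744 = -750)
q(b, P) = -32/3 (q(b, P) = -⅔ + (⅓)*(-30) = -⅔ - 10 = -32/3)
G = 198 (G = 792/((575 - 750) + 179) = 792/(-175 + 179) = 792/4 = 792*(¼) = 198)
C(S) = 2*S*(-1628 + S) (C(S) = (-1628 + S)*(2*S) = 2*S*(-1628 + S))
√(C(G) + q(551 - 1*(-843), -852)) = √(2*198*(-1628 + 198) - 32/3) = √(2*198*(-1430) - 32/3) = √(-566280 - 32/3) = √(-1698872/3) = 2*I*√1274154/3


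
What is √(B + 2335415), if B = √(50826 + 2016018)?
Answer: √(2335415 + 2*√516711) ≈ 1528.7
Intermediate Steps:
B = 2*√516711 (B = √2066844 = 2*√516711 ≈ 1437.7)
√(B + 2335415) = √(2*√516711 + 2335415) = √(2335415 + 2*√516711)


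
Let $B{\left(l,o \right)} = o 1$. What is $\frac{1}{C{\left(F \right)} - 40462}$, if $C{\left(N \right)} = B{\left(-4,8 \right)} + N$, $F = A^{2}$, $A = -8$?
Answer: $- \frac{1}{40390} \approx -2.4759 \cdot 10^{-5}$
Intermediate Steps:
$B{\left(l,o \right)} = o$
$F = 64$ ($F = \left(-8\right)^{2} = 64$)
$C{\left(N \right)} = 8 + N$
$\frac{1}{C{\left(F \right)} - 40462} = \frac{1}{\left(8 + 64\right) - 40462} = \frac{1}{72 - 40462} = \frac{1}{-40390} = - \frac{1}{40390}$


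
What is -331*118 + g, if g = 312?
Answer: -38746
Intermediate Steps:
-331*118 + g = -331*118 + 312 = -39058 + 312 = -38746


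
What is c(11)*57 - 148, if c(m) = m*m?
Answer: 6749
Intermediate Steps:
c(m) = m**2
c(11)*57 - 148 = 11**2*57 - 148 = 121*57 - 148 = 6897 - 148 = 6749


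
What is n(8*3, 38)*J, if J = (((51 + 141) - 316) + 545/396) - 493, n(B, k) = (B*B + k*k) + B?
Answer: -124575157/99 ≈ -1.2583e+6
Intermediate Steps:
n(B, k) = B + B² + k² (n(B, k) = (B² + k²) + B = B + B² + k²)
J = -243787/396 (J = ((192 - 316) + 545*(1/396)) - 493 = (-124 + 545/396) - 493 = -48559/396 - 493 = -243787/396 ≈ -615.62)
n(8*3, 38)*J = (8*3 + (8*3)² + 38²)*(-243787/396) = (24 + 24² + 1444)*(-243787/396) = (24 + 576 + 1444)*(-243787/396) = 2044*(-243787/396) = -124575157/99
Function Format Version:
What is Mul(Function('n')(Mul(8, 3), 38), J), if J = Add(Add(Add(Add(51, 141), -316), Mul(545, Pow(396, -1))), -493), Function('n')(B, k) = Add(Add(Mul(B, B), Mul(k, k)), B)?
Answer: Rational(-124575157, 99) ≈ -1.2583e+6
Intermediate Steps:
Function('n')(B, k) = Add(B, Pow(B, 2), Pow(k, 2)) (Function('n')(B, k) = Add(Add(Pow(B, 2), Pow(k, 2)), B) = Add(B, Pow(B, 2), Pow(k, 2)))
J = Rational(-243787, 396) (J = Add(Add(Add(192, -316), Mul(545, Rational(1, 396))), -493) = Add(Add(-124, Rational(545, 396)), -493) = Add(Rational(-48559, 396), -493) = Rational(-243787, 396) ≈ -615.62)
Mul(Function('n')(Mul(8, 3), 38), J) = Mul(Add(Mul(8, 3), Pow(Mul(8, 3), 2), Pow(38, 2)), Rational(-243787, 396)) = Mul(Add(24, Pow(24, 2), 1444), Rational(-243787, 396)) = Mul(Add(24, 576, 1444), Rational(-243787, 396)) = Mul(2044, Rational(-243787, 396)) = Rational(-124575157, 99)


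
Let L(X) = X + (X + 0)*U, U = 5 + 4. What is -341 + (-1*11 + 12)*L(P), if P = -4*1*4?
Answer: -501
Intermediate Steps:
P = -16 (P = -4*4 = -16)
U = 9
L(X) = 10*X (L(X) = X + (X + 0)*9 = X + X*9 = X + 9*X = 10*X)
-341 + (-1*11 + 12)*L(P) = -341 + (-1*11 + 12)*(10*(-16)) = -341 + (-11 + 12)*(-160) = -341 + 1*(-160) = -341 - 160 = -501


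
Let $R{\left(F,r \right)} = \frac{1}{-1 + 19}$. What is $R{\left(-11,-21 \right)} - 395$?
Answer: $- \frac{7109}{18} \approx -394.94$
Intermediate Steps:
$R{\left(F,r \right)} = \frac{1}{18}$
$R{\left(-11,-21 \right)} - 395 = \frac{1}{18} - 395 = - \frac{7109}{18}$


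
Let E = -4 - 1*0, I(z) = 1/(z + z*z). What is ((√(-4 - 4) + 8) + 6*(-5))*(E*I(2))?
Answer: 44/3 - 4*I*√2/3 ≈ 14.667 - 1.8856*I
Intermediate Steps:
I(z) = 1/(z + z²)
E = -4 (E = -4 + 0 = -4)
((√(-4 - 4) + 8) + 6*(-5))*(E*I(2)) = ((√(-4 - 4) + 8) + 6*(-5))*(-4/(2*(1 + 2))) = ((√(-8) + 8) - 30)*(-2/3) = ((2*I*√2 + 8) - 30)*(-2/3) = ((8 + 2*I*√2) - 30)*(-4*⅙) = (-22 + 2*I*√2)*(-⅔) = 44/3 - 4*I*√2/3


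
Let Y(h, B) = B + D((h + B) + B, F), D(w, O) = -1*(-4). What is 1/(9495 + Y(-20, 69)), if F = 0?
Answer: 1/9568 ≈ 0.00010451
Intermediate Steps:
D(w, O) = 4
Y(h, B) = 4 + B (Y(h, B) = B + 4 = 4 + B)
1/(9495 + Y(-20, 69)) = 1/(9495 + (4 + 69)) = 1/(9495 + 73) = 1/9568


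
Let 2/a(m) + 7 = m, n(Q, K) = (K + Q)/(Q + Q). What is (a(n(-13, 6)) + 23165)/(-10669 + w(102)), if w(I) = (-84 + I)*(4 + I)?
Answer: -4053823/1533175 ≈ -2.6441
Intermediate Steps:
n(Q, K) = (K + Q)/(2*Q) (n(Q, K) = (K + Q)/((2*Q)) = (K + Q)*(1/(2*Q)) = (K + Q)/(2*Q))
a(m) = 2/(-7 + m)
(a(n(-13, 6)) + 23165)/(-10669 + w(102)) = (2/(-7 + (1/2)*(6 - 13)/(-13)) + 23165)/(-10669 + (-336 + 102**2 - 80*102)) = (2/(-7 + (1/2)*(-1/13)*(-7)) + 23165)/(-10669 + (-336 + 10404 - 8160)) = (2/(-7 + 7/26) + 23165)/(-10669 + 1908) = (2/(-175/26) + 23165)/(-8761) = (2*(-26/175) + 23165)*(-1/8761) = (-52/175 + 23165)*(-1/8761) = (4053823/175)*(-1/8761) = -4053823/1533175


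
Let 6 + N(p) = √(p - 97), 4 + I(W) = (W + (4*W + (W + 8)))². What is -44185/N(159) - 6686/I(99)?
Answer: -24019009459/2355600 - 44185*√62/26 ≈ -23578.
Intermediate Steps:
I(W) = -4 + (8 + 6*W)² (I(W) = -4 + (W + (4*W + (W + 8)))² = -4 + (W + (4*W + (8 + W)))² = -4 + (W + (8 + 5*W))² = -4 + (8 + 6*W)²)
N(p) = -6 + √(-97 + p) (N(p) = -6 + √(p - 97) = -6 + √(-97 + p))
-44185/N(159) - 6686/I(99) = -44185/(-6 + √(-97 + 159)) - 6686/(-4 + 4*(4 + 3*99)²) = -44185/(-6 + √62) - 6686/(-4 + 4*(4 + 297)²) = -44185/(-6 + √62) - 6686/(-4 + 4*301²) = -44185/(-6 + √62) - 6686/(-4 + 4*90601) = -44185/(-6 + √62) - 6686/(-4 + 362404) = -44185/(-6 + √62) - 6686/362400 = -44185/(-6 + √62) - 6686*1/362400 = -44185/(-6 + √62) - 3343/181200 = -3343/181200 - 44185/(-6 + √62)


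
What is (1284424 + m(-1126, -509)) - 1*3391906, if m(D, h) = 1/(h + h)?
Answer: -2145416677/1018 ≈ -2.1075e+6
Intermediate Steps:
m(D, h) = 1/(2*h)
(1284424 + m(-1126, -509)) - 1*3391906 = (1284424 + (½)/(-509)) - 1*3391906 = (1284424 + (½)*(-1/509)) - 3391906 = (1284424 - 1/1018) - 3391906 = 1307543631/1018 - 3391906 = -2145416677/1018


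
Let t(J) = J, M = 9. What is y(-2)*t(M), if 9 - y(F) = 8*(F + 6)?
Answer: -207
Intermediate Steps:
y(F) = -39 - 8*F (y(F) = 9 - 8*(F + 6) = 9 - 8*(6 + F) = 9 - (48 + 8*F) = 9 + (-48 - 8*F) = -39 - 8*F)
y(-2)*t(M) = (-39 - 8*(-2))*9 = (-39 + 16)*9 = -23*9 = -207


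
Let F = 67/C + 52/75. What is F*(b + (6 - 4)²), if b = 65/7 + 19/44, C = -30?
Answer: -169/8 ≈ -21.125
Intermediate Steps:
F = -77/50 (F = 67/(-30) + 52/75 = 67*(-1/30) + 52*(1/75) = -67/30 + 52/75 = -77/50 ≈ -1.5400)
b = 2993/308 (b = 65*(⅐) + 19*(1/44) = 65/7 + 19/44 = 2993/308 ≈ 9.7175)
F*(b + (6 - 4)²) = -77*(2993/308 + (6 - 4)²)/50 = -77*(2993/308 + 2²)/50 = -77*(2993/308 + 4)/50 = -77/50*4225/308 = -169/8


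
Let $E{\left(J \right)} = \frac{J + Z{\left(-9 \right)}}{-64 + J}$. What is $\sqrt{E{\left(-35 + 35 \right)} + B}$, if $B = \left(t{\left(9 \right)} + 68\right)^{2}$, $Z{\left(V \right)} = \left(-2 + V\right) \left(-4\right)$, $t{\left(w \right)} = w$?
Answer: $\frac{\sqrt{94853}}{4} \approx 76.995$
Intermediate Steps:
$Z{\left(V \right)} = 8 - 4 V$
$E{\left(J \right)} = \frac{44 + J}{-64 + J}$ ($E{\left(J \right)} = \frac{J + \left(8 - -36\right)}{-64 + J} = \frac{J + \left(8 + 36\right)}{-64 + J} = \frac{J + 44}{-64 + J} = \frac{44 + J}{-64 + J}$)
$B = 5929$ ($B = \left(9 + 68\right)^{2} = 77^{2} = 5929$)
$\sqrt{E{\left(-35 + 35 \right)} + B} = \sqrt{\frac{44 + \left(-35 + 35\right)}{-64 + \left(-35 + 35\right)} + 5929} = \sqrt{\frac{44 + 0}{-64 + 0} + 5929} = \sqrt{\frac{1}{-64} \cdot 44 + 5929} = \sqrt{\left(- \frac{1}{64}\right) 44 + 5929} = \sqrt{- \frac{11}{16} + 5929} = \sqrt{\frac{94853}{16}} = \frac{\sqrt{94853}}{4}$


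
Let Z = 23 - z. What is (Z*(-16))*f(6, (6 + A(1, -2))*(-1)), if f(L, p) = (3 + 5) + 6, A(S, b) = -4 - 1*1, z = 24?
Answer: 224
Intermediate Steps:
A(S, b) = -5 (A(S, b) = -4 - 1 = -5)
f(L, p) = 14 (f(L, p) = 8 + 6 = 14)
Z = -1 (Z = 23 - 1*24 = 23 - 24 = -1)
(Z*(-16))*f(6, (6 + A(1, -2))*(-1)) = -1*(-16)*14 = 16*14 = 224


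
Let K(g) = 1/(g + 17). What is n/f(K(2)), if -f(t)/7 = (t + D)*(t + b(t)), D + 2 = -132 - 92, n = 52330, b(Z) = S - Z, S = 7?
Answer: 994270/210357 ≈ 4.7266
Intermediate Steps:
b(Z) = 7 - Z
K(g) = 1/(17 + g)
D = -226 (D = -2 + (-132 - 92) = -2 - 224 = -226)
f(t) = 11074 - 49*t (f(t) = -7*(t - 226)*(t + (7 - t)) = -7*(-226 + t)*7 = -7*(-1582 + 7*t) = 11074 - 49*t)
n/f(K(2)) = 52330/(11074 - 49/(17 + 2)) = 52330/(11074 - 49/19) = 52330/(210357/19) = 52330*(19/210357) = 994270/210357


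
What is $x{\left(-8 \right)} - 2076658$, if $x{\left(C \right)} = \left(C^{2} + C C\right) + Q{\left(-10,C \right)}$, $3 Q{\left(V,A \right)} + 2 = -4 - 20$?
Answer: $- \frac{6229616}{3} \approx -2.0765 \cdot 10^{6}$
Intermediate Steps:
$Q{\left(V,A \right)} = - \frac{26}{3}$ ($Q{\left(V,A \right)} = - \frac{2}{3} + \frac{-4 - 20}{3} = - \frac{2}{3} + \frac{1}{3} \left(-24\right) = - \frac{2}{3} - 8 = - \frac{26}{3}$)
$x{\left(C \right)} = - \frac{26}{3} + 2 C^{2}$ ($x{\left(C \right)} = \left(C^{2} + C C\right) - \frac{26}{3} = \left(C^{2} + C^{2}\right) - \frac{26}{3} = 2 C^{2} - \frac{26}{3} = - \frac{26}{3} + 2 C^{2}$)
$x{\left(-8 \right)} - 2076658 = \left(- \frac{26}{3} + 2 \left(-8\right)^{2}\right) - 2076658 = \left(- \frac{26}{3} + 2 \cdot 64\right) - 2076658 = \left(- \frac{26}{3} + 128\right) - 2076658 = \frac{358}{3} - 2076658 = - \frac{6229616}{3}$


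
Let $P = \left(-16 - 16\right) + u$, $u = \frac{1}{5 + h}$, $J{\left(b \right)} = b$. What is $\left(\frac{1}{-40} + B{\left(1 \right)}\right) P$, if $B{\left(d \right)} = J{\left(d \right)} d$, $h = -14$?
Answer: $- \frac{3757}{120} \approx -31.308$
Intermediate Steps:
$B{\left(d \right)} = d^{2}$ ($B{\left(d \right)} = d d = d^{2}$)
$u = - \frac{1}{9}$ ($u = \frac{1}{5 - 14} = \frac{1}{-9} = - \frac{1}{9} \approx -0.11111$)
$P = - \frac{289}{9}$ ($P = \left(-16 - 16\right) - \frac{1}{9} = -32 - \frac{1}{9} = - \frac{289}{9} \approx -32.111$)
$\left(\frac{1}{-40} + B{\left(1 \right)}\right) P = \left(\frac{1}{-40} + 1^{2}\right) \left(- \frac{289}{9}\right) = \left(- \frac{1}{40} + 1\right) \left(- \frac{289}{9}\right) = \frac{39}{40} \left(- \frac{289}{9}\right) = - \frac{3757}{120}$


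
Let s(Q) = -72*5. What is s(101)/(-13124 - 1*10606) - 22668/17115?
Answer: -844048/644665 ≈ -1.3093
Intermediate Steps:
s(Q) = -360
s(101)/(-13124 - 1*10606) - 22668/17115 = -360/(-13124 - 1*10606) - 22668/17115 = -360/(-13124 - 10606) - 22668*1/17115 = -360/(-23730) - 7556/5705 = -360*(-1/23730) - 7556/5705 = 12/791 - 7556/5705 = -844048/644665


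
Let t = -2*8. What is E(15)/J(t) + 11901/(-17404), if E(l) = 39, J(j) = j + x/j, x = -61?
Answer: -337969/87020 ≈ -3.8838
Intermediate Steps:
t = -16
J(j) = j - 61/j
E(15)/J(t) + 11901/(-17404) = 39/(-16 - 61/(-16)) + 11901/(-17404) = 39/(-16 - 61*(-1/16)) + 11901*(-1/17404) = 39/(-16 + 61/16) - 11901/17404 = 39/(-195/16) - 11901/17404 = 39*(-16/195) - 11901/17404 = -16/5 - 11901/17404 = -337969/87020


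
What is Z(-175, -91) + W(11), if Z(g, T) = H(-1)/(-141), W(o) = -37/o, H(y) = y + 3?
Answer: -5239/1551 ≈ -3.3778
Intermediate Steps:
H(y) = 3 + y
Z(g, T) = -2/141 (Z(g, T) = (3 - 1)/(-141) = 2*(-1/141) = -2/141)
Z(-175, -91) + W(11) = -2/141 - 37/11 = -5239/1551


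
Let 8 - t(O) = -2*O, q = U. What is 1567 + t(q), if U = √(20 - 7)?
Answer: 1575 + 2*√13 ≈ 1582.2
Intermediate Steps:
U = √13 ≈ 3.6056
q = √13 ≈ 3.6056
t(O) = 8 + 2*O (t(O) = 8 - (-2)*O = 8 + 2*O)
1567 + t(q) = 1567 + (8 + 2*√13) = 1575 + 2*√13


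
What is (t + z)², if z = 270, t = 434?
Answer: 495616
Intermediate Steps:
(t + z)² = (434 + 270)² = 704² = 495616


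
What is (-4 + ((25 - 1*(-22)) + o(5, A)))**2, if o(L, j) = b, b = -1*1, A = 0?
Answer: 1764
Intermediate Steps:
b = -1
o(L, j) = -1
(-4 + ((25 - 1*(-22)) + o(5, A)))**2 = (-4 + ((25 - 1*(-22)) - 1))**2 = (-4 + ((25 + 22) - 1))**2 = (-4 + (47 - 1))**2 = (-4 + 46)**2 = 42**2 = 1764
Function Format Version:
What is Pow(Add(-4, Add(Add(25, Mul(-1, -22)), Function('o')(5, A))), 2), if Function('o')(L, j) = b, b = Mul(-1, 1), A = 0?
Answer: 1764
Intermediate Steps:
b = -1
Function('o')(L, j) = -1
Pow(Add(-4, Add(Add(25, Mul(-1, -22)), Function('o')(5, A))), 2) = Pow(Add(-4, Add(Add(25, Mul(-1, -22)), -1)), 2) = Pow(Add(-4, Add(Add(25, 22), -1)), 2) = Pow(Add(-4, Add(47, -1)), 2) = Pow(Add(-4, 46), 2) = Pow(42, 2) = 1764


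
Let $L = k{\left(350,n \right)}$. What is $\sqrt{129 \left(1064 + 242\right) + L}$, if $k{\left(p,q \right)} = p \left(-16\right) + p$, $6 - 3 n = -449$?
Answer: $6 \sqrt{4534} \approx 404.01$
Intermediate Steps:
$n = \frac{455}{3}$ ($n = 2 - - \frac{449}{3} = 2 + \frac{449}{3} = \frac{455}{3} \approx 151.67$)
$k{\left(p,q \right)} = - 15 p$ ($k{\left(p,q \right)} = - 16 p + p = - 15 p$)
$L = -5250$ ($L = \left(-15\right) 350 = -5250$)
$\sqrt{129 \left(1064 + 242\right) + L} = \sqrt{129 \left(1064 + 242\right) - 5250} = \sqrt{129 \cdot 1306 - 5250} = \sqrt{168474 - 5250} = \sqrt{163224} = 6 \sqrt{4534}$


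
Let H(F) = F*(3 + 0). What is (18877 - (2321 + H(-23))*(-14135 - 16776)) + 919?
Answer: 69631368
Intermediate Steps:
H(F) = 3*F (H(F) = F*3 = 3*F)
(18877 - (2321 + H(-23))*(-14135 - 16776)) + 919 = (18877 - (2321 + 3*(-23))*(-14135 - 16776)) + 919 = (18877 - (2321 - 69)*(-30911)) + 919 = (18877 - 2252*(-30911)) + 919 = (18877 - 1*(-69611572)) + 919 = (18877 + 69611572) + 919 = 69630449 + 919 = 69631368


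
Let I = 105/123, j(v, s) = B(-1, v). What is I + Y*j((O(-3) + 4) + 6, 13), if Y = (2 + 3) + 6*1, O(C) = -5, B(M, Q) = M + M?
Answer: -867/41 ≈ -21.146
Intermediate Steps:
B(M, Q) = 2*M
j(v, s) = -2 (j(v, s) = 2*(-1) = -2)
Y = 11 (Y = 5 + 6 = 11)
I = 35/41 (I = 105*(1/123) = 35/41 ≈ 0.85366)
I + Y*j((O(-3) + 4) + 6, 13) = 35/41 + 11*(-2) = 35/41 - 22 = -867/41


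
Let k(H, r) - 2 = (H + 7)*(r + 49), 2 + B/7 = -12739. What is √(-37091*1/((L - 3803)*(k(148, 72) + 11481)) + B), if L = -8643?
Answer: I*√64448260889307374105/26881582 ≈ 298.64*I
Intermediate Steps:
B = -89187 (B = -14 + 7*(-12739) = -14 - 89173 = -89187)
k(H, r) = 2 + (7 + H)*(49 + r) (k(H, r) = 2 + (H + 7)*(r + 49) = 2 + (7 + H)*(49 + r))
√(-37091*1/((L - 3803)*(k(148, 72) + 11481)) + B) = √(-37091*1/((-8643 - 3803)*((345 + 7*72 + 49*148 + 148*72) + 11481)) - 89187) = √(-37091*(-1/(12446*((345 + 504 + 7252 + 10656) + 11481))) - 89187) = √(-37091*(-1/(12446*(18757 + 11481))) - 89187) = √(-37091/((-12446*30238)) - 89187) = √(-37091/(-376342148) - 89187) = √(-37091*(-1/376342148) - 89187) = √(37091/376342148 - 89187) = √(-33564827116585/376342148) = I*√64448260889307374105/26881582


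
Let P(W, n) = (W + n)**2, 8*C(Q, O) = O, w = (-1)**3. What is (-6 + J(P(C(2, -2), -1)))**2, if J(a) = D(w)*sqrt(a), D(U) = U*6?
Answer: 729/4 ≈ 182.25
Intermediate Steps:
w = -1
D(U) = 6*U
C(Q, O) = O/8
J(a) = -6*sqrt(a) (J(a) = (6*(-1))*sqrt(a) = -6*sqrt(a))
(-6 + J(P(C(2, -2), -1)))**2 = (-6 - 6*sqrt(((1/8)*(-2) - 1)**2))**2 = (-6 - 6*sqrt((-1/4 - 1)**2))**2 = (-6 - 6*sqrt((-5/4)**2))**2 = (-6 - 6*sqrt(25/16))**2 = (-6 - 6*5/4)**2 = (-6 - 15/2)**2 = (-27/2)**2 = 729/4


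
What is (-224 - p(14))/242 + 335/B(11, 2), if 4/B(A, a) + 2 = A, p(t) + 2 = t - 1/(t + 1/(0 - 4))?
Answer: 20038873/26620 ≈ 752.78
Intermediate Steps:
p(t) = -2 + t - 1/(-1/4 + t) (p(t) = -2 + (t - 1/(t + 1/(0 - 4))) = -2 + (t - 1/(t + 1/(-4))) = -2 + (t - 1/(t - 1/4)) = -2 + (t - 1/(-1/4 + t)) = -2 + t - 1/(-1/4 + t))
B(A, a) = 4/(-2 + A)
(-224 - p(14))/242 + 335/B(11, 2) = (-224 - (-2 - 9*14 + 4*14**2)/(-1 + 4*14))/242 + 335/((4/(-2 + 11))) = (-224 - (-2 - 126 + 4*196)/(-1 + 56))*(1/242) + 335/((4/9)) = (-224 - (-2 - 126 + 784)/55)*(1/242) + 335/((4*(1/9))) = (-224 - 656/55)*(1/242) + 335/(4/9) = (-224 - 1*656/55)*(1/242) + 335*(9/4) = (-224 - 656/55)*(1/242) + 3015/4 = -12976/55*1/242 + 3015/4 = -6488/6655 + 3015/4 = 20038873/26620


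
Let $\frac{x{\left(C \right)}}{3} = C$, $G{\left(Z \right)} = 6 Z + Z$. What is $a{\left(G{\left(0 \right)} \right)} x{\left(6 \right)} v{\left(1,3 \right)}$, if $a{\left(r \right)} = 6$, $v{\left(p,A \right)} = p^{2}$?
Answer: $108$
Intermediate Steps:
$G{\left(Z \right)} = 7 Z$
$x{\left(C \right)} = 3 C$
$a{\left(G{\left(0 \right)} \right)} x{\left(6 \right)} v{\left(1,3 \right)} = 6 \cdot 3 \cdot 6 \cdot 1^{2} = 6 \cdot 18 \cdot 1 = 108 \cdot 1 = 108$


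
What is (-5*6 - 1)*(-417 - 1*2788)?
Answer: 99355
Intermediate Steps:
(-5*6 - 1)*(-417 - 1*2788) = (-30 - 1)*(-417 - 2788) = -31*(-3205) = 99355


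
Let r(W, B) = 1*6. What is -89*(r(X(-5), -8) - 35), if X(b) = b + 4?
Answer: 2581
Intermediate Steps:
X(b) = 4 + b
r(W, B) = 6
-89*(r(X(-5), -8) - 35) = -89*(6 - 35) = -89*(-29) = 2581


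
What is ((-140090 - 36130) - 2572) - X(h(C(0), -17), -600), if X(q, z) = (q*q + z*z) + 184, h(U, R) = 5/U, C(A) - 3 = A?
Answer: -4850809/9 ≈ -5.3898e+5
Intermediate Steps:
C(A) = 3 + A
X(q, z) = 184 + q² + z² (X(q, z) = (q² + z²) + 184 = 184 + q² + z²)
((-140090 - 36130) - 2572) - X(h(C(0), -17), -600) = ((-140090 - 36130) - 2572) - (184 + (5/(3 + 0))² + (-600)²) = (-176220 - 2572) - (184 + (5/3)² + 360000) = -178792 - (184 + (5*(⅓))² + 360000) = -178792 - (184 + (5/3)² + 360000) = -178792 - (184 + 25/9 + 360000) = -178792 - 1*3241681/9 = -178792 - 3241681/9 = -4850809/9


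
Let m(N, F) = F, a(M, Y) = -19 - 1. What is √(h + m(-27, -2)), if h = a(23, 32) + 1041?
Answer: √1019 ≈ 31.922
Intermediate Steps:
a(M, Y) = -20
h = 1021 (h = -20 + 1041 = 1021)
√(h + m(-27, -2)) = √(1021 - 2) = √1019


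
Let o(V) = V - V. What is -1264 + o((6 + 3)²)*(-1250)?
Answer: -1264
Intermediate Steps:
o(V) = 0
-1264 + o((6 + 3)²)*(-1250) = -1264 + 0*(-1250) = -1264 + 0 = -1264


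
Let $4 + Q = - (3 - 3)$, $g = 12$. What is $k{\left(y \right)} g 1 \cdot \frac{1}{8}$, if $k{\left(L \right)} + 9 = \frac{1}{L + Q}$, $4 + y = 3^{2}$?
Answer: $-12$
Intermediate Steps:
$Q = -4$ ($Q = -4 - \left(3 - 3\right) = -4 - 0 = -4 + 0 = -4$)
$y = 5$ ($y = -4 + 3^{2} = -4 + 9 = 5$)
$k{\left(L \right)} = -9 + \frac{1}{-4 + L}$ ($k{\left(L \right)} = -9 + \frac{1}{L - 4} = -9 + \frac{1}{-4 + L}$)
$k{\left(y \right)} g 1 \cdot \frac{1}{8} = \frac{37 - 45}{-4 + 5} \cdot 12 \cdot 1 \cdot \frac{1}{8} = \frac{37 - 45}{1} \cdot 12 \cdot 1 \cdot \frac{1}{8} = 1 \left(-8\right) 12 \cdot \frac{1}{8} = \left(-8\right) \frac{3}{2} = -12$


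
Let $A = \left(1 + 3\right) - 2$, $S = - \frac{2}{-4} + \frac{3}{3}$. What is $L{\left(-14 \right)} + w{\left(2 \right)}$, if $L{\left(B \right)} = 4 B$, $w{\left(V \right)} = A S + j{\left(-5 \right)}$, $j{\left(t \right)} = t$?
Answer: $-58$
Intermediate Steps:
$S = \frac{3}{2}$ ($S = \left(-2\right) \left(- \frac{1}{4}\right) + 3 \cdot \frac{1}{3} = \frac{1}{2} + 1 = \frac{3}{2} \approx 1.5$)
$A = 2$ ($A = 4 - 2 = 2$)
$w{\left(V \right)} = -2$ ($w{\left(V \right)} = 2 \cdot \frac{3}{2} - 5 = 3 - 5 = -2$)
$L{\left(-14 \right)} + w{\left(2 \right)} = 4 \left(-14\right) - 2 = -56 - 2 = -58$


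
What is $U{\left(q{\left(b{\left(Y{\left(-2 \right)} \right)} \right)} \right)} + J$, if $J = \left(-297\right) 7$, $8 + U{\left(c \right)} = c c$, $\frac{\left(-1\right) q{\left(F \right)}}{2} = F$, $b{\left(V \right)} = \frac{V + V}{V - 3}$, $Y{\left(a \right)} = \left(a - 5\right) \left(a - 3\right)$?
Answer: $- \frac{132343}{64} \approx -2067.9$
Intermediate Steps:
$Y{\left(a \right)} = \left(-5 + a\right) \left(-3 + a\right)$
$b{\left(V \right)} = \frac{2 V}{-3 + V}$
$q{\left(F \right)} = - 2 F$
$U{\left(c \right)} = -8 + c^{2}$ ($U{\left(c \right)} = -8 + c c = -8 + c^{2}$)
$J = -2079$
$U{\left(q{\left(b{\left(Y{\left(-2 \right)} \right)} \right)} \right)} + J = \left(-8 + \left(- 2 \frac{2 \left(15 + \left(-2\right)^{2} - -16\right)}{-3 + \left(15 + \left(-2\right)^{2} - -16\right)}\right)^{2}\right) - 2079 = \left(-8 + \left(- 2 \frac{2 \left(15 + 4 + 16\right)}{-3 + \left(15 + 4 + 16\right)}\right)^{2}\right) - 2079 = \left(-8 + \left(- 2 \cdot 2 \cdot 35 \frac{1}{-3 + 35}\right)^{2}\right) - 2079 = \left(-8 + \left(- 2 \cdot 2 \cdot 35 \cdot \frac{1}{32}\right)^{2}\right) - 2079 = \left(-8 + \left(\left(-2\right) \frac{35}{16}\right)^{2}\right) - 2079 = \left(-8 + \left(- \frac{35}{8}\right)^{2}\right) - 2079 = \left(-8 + \frac{1225}{64}\right) - 2079 = \frac{713}{64} - 2079 = - \frac{132343}{64}$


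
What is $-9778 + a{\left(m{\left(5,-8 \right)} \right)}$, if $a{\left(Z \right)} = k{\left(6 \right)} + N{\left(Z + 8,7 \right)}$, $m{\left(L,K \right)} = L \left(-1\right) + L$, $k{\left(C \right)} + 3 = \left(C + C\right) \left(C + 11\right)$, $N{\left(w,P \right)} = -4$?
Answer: $-9581$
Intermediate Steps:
$k{\left(C \right)} = -3 + 2 C \left(11 + C\right)$ ($k{\left(C \right)} = -3 + \left(C + C\right) \left(C + 11\right) = -3 + 2 C \left(11 + C\right)$)
$m{\left(L,K \right)} = 0$ ($m{\left(L,K \right)} = - L + L = 0$)
$a{\left(Z \right)} = 197$ ($a{\left(Z \right)} = \left(-3 + 2 \cdot 6^{2} + 22 \cdot 6\right) - 4 = \left(-3 + 2 \cdot 36 + 132\right) - 4 = \left(-3 + 72 + 132\right) - 4 = 201 - 4 = 197$)
$-9778 + a{\left(m{\left(5,-8 \right)} \right)} = -9778 + 197 = -9581$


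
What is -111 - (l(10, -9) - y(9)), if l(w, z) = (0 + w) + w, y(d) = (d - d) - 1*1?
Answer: -132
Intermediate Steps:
y(d) = -1 (y(d) = 0 - 1 = -1)
l(w, z) = 2*w (l(w, z) = w + w = 2*w)
-111 - (l(10, -9) - y(9)) = -111 - (2*10 - 1*(-1)) = -111 - (20 + 1) = -111 - 1*21 = -111 - 21 = -132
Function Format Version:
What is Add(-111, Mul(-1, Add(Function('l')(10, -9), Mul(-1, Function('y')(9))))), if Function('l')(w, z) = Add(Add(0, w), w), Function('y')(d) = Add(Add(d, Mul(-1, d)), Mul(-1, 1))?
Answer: -132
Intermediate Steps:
Function('y')(d) = -1 (Function('y')(d) = Add(0, -1) = -1)
Function('l')(w, z) = Mul(2, w) (Function('l')(w, z) = Add(w, w) = Mul(2, w))
Add(-111, Mul(-1, Add(Function('l')(10, -9), Mul(-1, Function('y')(9))))) = Add(-111, Mul(-1, Add(Mul(2, 10), Mul(-1, -1)))) = Add(-111, Mul(-1, Add(20, 1))) = Add(-111, Mul(-1, 21)) = Add(-111, -21) = -132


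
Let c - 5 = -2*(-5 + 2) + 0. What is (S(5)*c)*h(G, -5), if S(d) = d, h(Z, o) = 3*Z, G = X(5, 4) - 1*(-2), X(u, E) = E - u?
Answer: 165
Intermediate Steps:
G = 1 (G = (4 - 1*5) - 1*(-2) = (4 - 5) + 2 = -1 + 2 = 1)
c = 11 (c = 5 + (-2*(-5 + 2) + 0) = 5 + (-2*(-3) + 0) = 5 + (6 + 0) = 5 + 6 = 11)
(S(5)*c)*h(G, -5) = (5*11)*(3*1) = 55*3 = 165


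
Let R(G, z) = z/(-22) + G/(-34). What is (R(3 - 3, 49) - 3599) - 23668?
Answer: -599923/22 ≈ -27269.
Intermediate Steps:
R(G, z) = -z/22 - G/34 (R(G, z) = z*(-1/22) + G*(-1/34) = -z/22 - G/34)
(R(3 - 3, 49) - 3599) - 23668 = ((-1/22*49 - (3 - 3)/34) - 3599) - 23668 = ((-49/22 - 1/34*0) - 3599) - 23668 = ((-49/22 + 0) - 3599) - 23668 = (-49/22 - 3599) - 23668 = -79227/22 - 23668 = -599923/22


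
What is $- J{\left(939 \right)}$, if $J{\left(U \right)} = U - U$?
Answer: $0$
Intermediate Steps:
$J{\left(U \right)} = 0$
$- J{\left(939 \right)} = \left(-1\right) 0 = 0$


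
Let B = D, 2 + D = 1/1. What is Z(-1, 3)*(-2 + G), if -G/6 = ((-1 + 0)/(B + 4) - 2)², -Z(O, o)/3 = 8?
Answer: 832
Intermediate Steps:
Z(O, o) = -24 (Z(O, o) = -3*8 = -24)
D = -1 (D = -2 + 1/1 = -2 + 1 = -1)
B = -1
G = -98/3 (G = -6*((-1 + 0)/(-1 + 4) - 2)² = -6*(-1/3 - 2)² = -6*(-1*⅓ - 2)² = -6*(-⅓ - 2)² = -6*(-7/3)² = -6*49/9 = -98/3 ≈ -32.667)
Z(-1, 3)*(-2 + G) = -24*(-2 - 98/3) = -24*(-104/3) = 832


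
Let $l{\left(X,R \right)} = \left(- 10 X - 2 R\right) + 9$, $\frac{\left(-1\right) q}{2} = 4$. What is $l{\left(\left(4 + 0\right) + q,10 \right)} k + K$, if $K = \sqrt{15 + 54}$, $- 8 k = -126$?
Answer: $\frac{1827}{4} + \sqrt{69} \approx 465.06$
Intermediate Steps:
$q = -8$ ($q = \left(-2\right) 4 = -8$)
$k = \frac{63}{4}$ ($k = \left(- \frac{1}{8}\right) \left(-126\right) = \frac{63}{4} \approx 15.75$)
$l{\left(X,R \right)} = 9 - 10 X - 2 R$
$K = \sqrt{69} \approx 8.3066$
$l{\left(\left(4 + 0\right) + q,10 \right)} k + K = \left(9 - 10 \left(\left(4 + 0\right) - 8\right) - 20\right) \frac{63}{4} + \sqrt{69} = \left(9 - 10 \left(4 - 8\right) - 20\right) \frac{63}{4} + \sqrt{69} = \left(9 - -40 - 20\right) \frac{63}{4} + \sqrt{69} = \left(9 + 40 - 20\right) \frac{63}{4} + \sqrt{69} = 29 \cdot \frac{63}{4} + \sqrt{69} = \frac{1827}{4} + \sqrt{69}$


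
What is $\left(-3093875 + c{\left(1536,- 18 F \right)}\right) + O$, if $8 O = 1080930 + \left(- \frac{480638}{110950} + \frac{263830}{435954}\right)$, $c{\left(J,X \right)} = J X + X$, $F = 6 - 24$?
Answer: $- \frac{29756319977997061}{12092274075} \approx -2.4608 \cdot 10^{6}$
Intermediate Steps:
$F = -18$ ($F = 6 - 24 = -18$)
$c{\left(J,X \right)} = X + J X$
$O = \frac{1633857093732464}{12092274075}$ ($O = \frac{1080930 + \left(- \frac{480638}{110950} + \frac{263830}{435954}\right)}{8} = \frac{1080930 + \left(\left(-480638\right) \frac{1}{110950} + 263830 \cdot \frac{1}{435954}\right)}{8} = \frac{1080930 + \left(- \frac{240319}{55475} + \frac{131915}{217977}\right)}{8} = \frac{1080930 - \frac{45066030038}{12092274075}}{8} = \frac{1}{8} \cdot \frac{13070856749859712}{12092274075} = \frac{1633857093732464}{12092274075} \approx 1.3512 \cdot 10^{5}$)
$\left(-3093875 + c{\left(1536,- 18 F \right)}\right) + O = \left(-3093875 + \left(-18\right) \left(-18\right) \left(1 + 1536\right)\right) + \frac{1633857093732464}{12092274075} = \left(-3093875 + 324 \cdot 1537\right) + \frac{1633857093732464}{12092274075} = \left(-3093875 + 497988\right) + \frac{1633857093732464}{12092274075} = -2595887 + \frac{1633857093732464}{12092274075} = - \frac{29756319977997061}{12092274075}$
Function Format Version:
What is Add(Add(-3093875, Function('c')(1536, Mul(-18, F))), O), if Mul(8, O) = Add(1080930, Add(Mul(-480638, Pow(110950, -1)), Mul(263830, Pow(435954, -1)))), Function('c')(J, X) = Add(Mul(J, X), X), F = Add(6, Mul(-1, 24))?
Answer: Rational(-29756319977997061, 12092274075) ≈ -2.4608e+6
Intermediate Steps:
F = -18 (F = Add(6, -24) = -18)
Function('c')(J, X) = Add(X, Mul(J, X))
O = Rational(1633857093732464, 12092274075) (O = Mul(Rational(1, 8), Add(1080930, Add(Mul(-480638, Pow(110950, -1)), Mul(263830, Pow(435954, -1))))) = Mul(Rational(1, 8), Add(1080930, Add(Mul(-480638, Rational(1, 110950)), Mul(263830, Rational(1, 435954))))) = Mul(Rational(1, 8), Add(1080930, Add(Rational(-240319, 55475), Rational(131915, 217977)))) = Mul(Rational(1, 8), Add(1080930, Rational(-45066030038, 12092274075))) = Mul(Rational(1, 8), Rational(13070856749859712, 12092274075)) = Rational(1633857093732464, 12092274075) ≈ 1.3512e+5)
Add(Add(-3093875, Function('c')(1536, Mul(-18, F))), O) = Add(Add(-3093875, Mul(Mul(-18, -18), Add(1, 1536))), Rational(1633857093732464, 12092274075)) = Add(Add(-3093875, Mul(324, 1537)), Rational(1633857093732464, 12092274075)) = Add(Add(-3093875, 497988), Rational(1633857093732464, 12092274075)) = Add(-2595887, Rational(1633857093732464, 12092274075)) = Rational(-29756319977997061, 12092274075)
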